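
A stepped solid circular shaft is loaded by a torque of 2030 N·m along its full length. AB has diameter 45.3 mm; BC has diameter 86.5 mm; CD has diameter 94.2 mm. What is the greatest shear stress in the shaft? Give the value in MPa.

111 MPa

Under the same torque, τ_max = 16T/(πd³) is largest where d is smallest — segment AB (d = 45.3 mm).
τ_max = 16·2030/(π·(0.0453)³) = 1.112×10^8 Pa.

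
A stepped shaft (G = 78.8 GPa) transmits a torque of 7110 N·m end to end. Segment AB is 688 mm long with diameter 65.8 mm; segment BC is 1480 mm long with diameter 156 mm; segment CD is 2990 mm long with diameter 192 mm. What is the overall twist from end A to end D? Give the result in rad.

J_AB = π(0.0658)⁴/32 = 1.84×10^-6 m⁴; J_BC = π(0.156)⁴/32 = 5.81×10^-5 m⁴; J_CD = π(0.192)⁴/32 = 1.33×10^-4 m⁴.
θ = (T/G)·Σ L_i/J_i = (7110/78.8×10⁹)·(0.688/1.84×10^-6 + 1.48/5.81×10^-5 + 2.99/1.33×10^-4) = 0.03805 rad.

0.0380 rad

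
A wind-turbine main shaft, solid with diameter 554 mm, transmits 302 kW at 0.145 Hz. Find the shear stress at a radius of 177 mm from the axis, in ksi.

0.920 ksi

ω = 2π·0.145 = 0.9111 rad/s, so T = P/ω = 302×10³ / 0.9111 = 331500 N·m.
J = πd⁴/32 = π(0.554)⁴/32 = 9.248×10^-3 m⁴.
Shear stress varies linearly with radius: τ = T·r/J = 331500 × 0.177 / 9.248×10^-3 = 6.344×10^6 Pa.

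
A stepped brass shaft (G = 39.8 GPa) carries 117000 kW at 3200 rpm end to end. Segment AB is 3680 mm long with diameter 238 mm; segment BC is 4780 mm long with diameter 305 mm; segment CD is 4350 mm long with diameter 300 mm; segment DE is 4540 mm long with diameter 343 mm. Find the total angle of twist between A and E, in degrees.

13.1°

ω = 2π·3200/60 = 335.1 rad/s, so T = P/ω = 117000×10³ / 335.1 = 349100 N·m.
J_AB = π(0.238)⁴/32 = 3.15×10^-4 m⁴; J_BC = π(0.305)⁴/32 = 8.50×10^-4 m⁴; J_CD = π(0.300)⁴/32 = 7.95×10^-4 m⁴; J_DE = π(0.343)⁴/32 = 1.36×10^-3 m⁴.
θ = (T/G)·Σ L_i/J_i = (349100/39.8×10⁹)·(3.68/3.15×10^-4 + 4.78/8.50×10^-4 + 4.35/7.95×10^-4 + 4.54/1.36×10^-3) = 0.2291 rad.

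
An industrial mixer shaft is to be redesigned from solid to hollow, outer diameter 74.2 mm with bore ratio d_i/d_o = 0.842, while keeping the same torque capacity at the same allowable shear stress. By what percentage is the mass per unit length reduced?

Equal τ_max and T ⇒ the solid shaft needs d_s³ = d_o³(1−k⁴), so d_s = 74.2·(1−0.842⁴)^(1/3) = 58.79 mm.
Area ratio A_h/A_s = d_o²(1−k²)/d_s² = (1−k²)/(1−k⁴)^(2/3) = 0.4636.
Mass saving = 1 − 0.4636 = 53.6 %.

53.6 %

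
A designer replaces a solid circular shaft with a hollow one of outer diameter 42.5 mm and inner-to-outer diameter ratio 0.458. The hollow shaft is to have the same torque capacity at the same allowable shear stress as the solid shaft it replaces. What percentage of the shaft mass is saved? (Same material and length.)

18.6 %

Equal τ_max and T ⇒ the solid shaft needs d_s³ = d_o³(1−k⁴), so d_s = 42.5·(1−0.458⁴)^(1/3) = 41.87 mm.
Area ratio A_h/A_s = d_o²(1−k²)/d_s² = (1−k²)/(1−k⁴)^(2/3) = 0.8143.
Mass saving = 1 − 0.8143 = 18.6 %.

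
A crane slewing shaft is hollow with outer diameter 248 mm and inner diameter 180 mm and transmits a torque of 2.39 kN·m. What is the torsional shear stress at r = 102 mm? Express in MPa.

0.909 MPa

J = π(d_o⁴ − d_i⁴)/32 = π(0.248⁴ − 0.180⁴)/32 = 2.683×10^-4 m⁴.
Shear stress varies linearly with radius: τ = T·r/J = 2390 × 0.102 / 2.683×10^-4 = 9.086×10^5 Pa.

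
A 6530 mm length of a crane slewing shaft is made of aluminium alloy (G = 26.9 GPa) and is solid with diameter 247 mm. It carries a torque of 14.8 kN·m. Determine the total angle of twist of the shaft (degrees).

0.563°

J = πd⁴/32 = π(0.247)⁴/32 = 3.654×10^-4 m⁴.
θ = T·L/(G·J) = 14800 × 6.53 / (26.9×10⁹ × 3.654×10^-4) = 9.832×10^-3 rad.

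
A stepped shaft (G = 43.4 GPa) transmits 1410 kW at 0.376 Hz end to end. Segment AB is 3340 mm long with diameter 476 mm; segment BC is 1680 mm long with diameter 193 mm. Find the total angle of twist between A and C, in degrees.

10.2°

ω = 2π·0.376 = 2.362 rad/s, so T = P/ω = 1410×10³ / 2.362 = 596800 N·m.
J_AB = π(0.476)⁴/32 = 5.04×10^-3 m⁴; J_BC = π(0.193)⁴/32 = 1.36×10^-4 m⁴.
θ = (T/G)·Σ L_i/J_i = (596800/43.4×10⁹)·(3.34/5.04×10^-3 + 1.68/1.36×10^-4) = 0.1787 rad.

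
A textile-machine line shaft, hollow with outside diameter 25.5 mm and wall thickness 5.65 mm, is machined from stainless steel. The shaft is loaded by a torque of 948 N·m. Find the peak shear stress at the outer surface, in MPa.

J = π(d_o⁴ − d_i⁴)/32 = π(0.0255⁴ − 0.0142⁴)/32 = 3.752×10^-8 m⁴.
τ_max = T·r/J = 948.0 × 0.0127 / 3.752×10^-8 = 3.222×10^8 Pa.

322 MPa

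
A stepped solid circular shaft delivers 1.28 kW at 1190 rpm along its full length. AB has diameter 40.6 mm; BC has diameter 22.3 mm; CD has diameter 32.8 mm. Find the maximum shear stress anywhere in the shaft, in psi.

ω = 2π·1190/60 = 124.6 rad/s, so T = P/ω = 1.28×10³ / 124.6 = 10.27 N·m.
Under the same torque, τ_max = 16T/(πd³) is largest where d is smallest — segment BC (d = 22.3 mm).
τ_max = 16·10.27/(π·(0.0223)³) = 4.717×10^6 Pa.

684 psi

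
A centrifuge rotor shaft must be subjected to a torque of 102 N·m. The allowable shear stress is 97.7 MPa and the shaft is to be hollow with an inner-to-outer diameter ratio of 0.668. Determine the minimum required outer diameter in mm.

For a hollow shaft with d_i/d_o = 0.668: τ_max = 16T/(π d_o³ (1−k⁴)), so d_o = [16T/(π τ_allow (1−k⁴))]^(1/3) = [16·102.0/(π·9.77×10^7·0.8009)]^(1/3) = 0.01879 m.

18.8 mm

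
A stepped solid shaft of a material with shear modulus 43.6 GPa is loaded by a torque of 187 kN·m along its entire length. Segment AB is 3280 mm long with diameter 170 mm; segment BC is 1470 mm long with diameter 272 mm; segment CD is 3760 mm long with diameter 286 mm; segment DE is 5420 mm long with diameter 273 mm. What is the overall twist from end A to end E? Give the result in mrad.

250 mrad

J_AB = π(0.170)⁴/32 = 8.20×10^-5 m⁴; J_BC = π(0.272)⁴/32 = 5.37×10^-4 m⁴; J_CD = π(0.286)⁴/32 = 6.57×10^-4 m⁴; J_DE = π(0.273)⁴/32 = 5.45×10^-4 m⁴.
θ = (T/G)·Σ L_i/J_i = (187000/43.6×10⁹)·(3.28/8.20×10^-5 + 1.47/5.37×10^-4 + 3.76/6.57×10^-4 + 5.42/5.45×10^-4) = 0.2505 rad.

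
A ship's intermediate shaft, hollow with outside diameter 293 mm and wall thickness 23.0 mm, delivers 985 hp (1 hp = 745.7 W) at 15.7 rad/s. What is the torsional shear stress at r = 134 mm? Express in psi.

ω = 15.7 rad/s, so T = P/ω = 985×745.7 / 15.70 = 46780 N·m.
J = π(d_o⁴ − d_i⁴)/32 = π(0.293⁴ − 0.247⁴)/32 = 3.581×10^-4 m⁴.
Shear stress varies linearly with radius: τ = T·r/J = 46780 × 0.134 / 3.581×10^-4 = 1.750×10^7 Pa.

2540 psi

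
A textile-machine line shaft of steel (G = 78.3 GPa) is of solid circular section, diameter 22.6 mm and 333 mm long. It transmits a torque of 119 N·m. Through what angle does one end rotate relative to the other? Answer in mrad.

19.8 mrad

J = πd⁴/32 = π(0.0226)⁴/32 = 2.561×10^-8 m⁴.
θ = T·L/(G·J) = 119.0 × 0.333 / (78.3×10⁹ × 2.561×10^-8) = 0.01976 rad.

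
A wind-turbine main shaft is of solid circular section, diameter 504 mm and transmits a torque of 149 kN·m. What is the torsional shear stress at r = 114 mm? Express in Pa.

2.68e6 Pa

J = πd⁴/32 = π(0.504)⁴/32 = 6.335×10^-3 m⁴.
Shear stress varies linearly with radius: τ = T·r/J = 149000 × 0.114 / 6.335×10^-3 = 2.681×10^6 Pa.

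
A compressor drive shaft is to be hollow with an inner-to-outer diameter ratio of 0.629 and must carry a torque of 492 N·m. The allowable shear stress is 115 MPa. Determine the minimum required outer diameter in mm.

For a hollow shaft with d_i/d_o = 0.629: τ_max = 16T/(π d_o³ (1−k⁴)), so d_o = [16T/(π τ_allow (1−k⁴))]^(1/3) = [16·492.0/(π·1.15×10^8·0.8435)]^(1/3) = 0.02956 m.

29.6 mm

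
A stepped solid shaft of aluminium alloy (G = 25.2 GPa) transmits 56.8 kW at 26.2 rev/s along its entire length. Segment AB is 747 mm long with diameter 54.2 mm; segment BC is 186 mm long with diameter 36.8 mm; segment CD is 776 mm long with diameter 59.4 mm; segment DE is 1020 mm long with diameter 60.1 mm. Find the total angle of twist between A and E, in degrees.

2.62°

ω = 2π·26.2 = 164.6 rad/s, so T = P/ω = 56.8×10³ / 164.6 = 345.0 N·m.
J_AB = π(0.0542)⁴/32 = 8.47×10^-7 m⁴; J_BC = π(0.0368)⁴/32 = 1.80×10^-7 m⁴; J_CD = π(0.0594)⁴/32 = 1.22×10^-6 m⁴; J_DE = π(0.0601)⁴/32 = 1.28×10^-6 m⁴.
θ = (T/G)·Σ L_i/J_i = (345.0/25.2×10⁹)·(0.747/8.47×10^-7 + 0.186/1.80×10^-7 + 0.776/1.22×10^-6 + 1.02/1.28×10^-6) = 0.04581 rad.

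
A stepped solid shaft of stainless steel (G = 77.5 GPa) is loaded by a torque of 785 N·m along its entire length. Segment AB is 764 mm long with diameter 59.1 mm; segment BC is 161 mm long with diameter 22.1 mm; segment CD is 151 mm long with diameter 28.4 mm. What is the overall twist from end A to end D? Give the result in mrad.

J_AB = π(0.0591)⁴/32 = 1.20×10^-6 m⁴; J_BC = π(0.0221)⁴/32 = 2.34×10^-8 m⁴; J_CD = π(0.0284)⁴/32 = 6.39×10^-8 m⁴.
θ = (T/G)·Σ L_i/J_i = (785.0/77.5×10⁹)·(0.764/1.20×10^-6 + 0.161/2.34×10^-8 + 0.151/6.39×10^-8) = 0.1000 rad.

100 mrad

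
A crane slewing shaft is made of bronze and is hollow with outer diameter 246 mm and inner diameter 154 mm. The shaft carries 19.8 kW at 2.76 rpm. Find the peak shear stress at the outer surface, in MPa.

27.7 MPa

ω = 2π·2.76/60 = 0.2890 rad/s, so T = P/ω = 19.8×10³ / 0.2890 = 68510 N·m.
J = π(d_o⁴ − d_i⁴)/32 = π(0.246⁴ − 0.154⁴)/32 = 3.043×10^-4 m⁴.
τ_max = T·r/J = 68510 × 0.123 / 3.043×10^-4 = 2.769×10^7 Pa.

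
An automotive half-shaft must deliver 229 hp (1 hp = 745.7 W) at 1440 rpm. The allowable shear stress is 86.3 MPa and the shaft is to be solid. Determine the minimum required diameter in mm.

40.6 mm

ω = 2π·1440/60 = 150.8 rad/s, so T = P/ω = 229×745.7 / 150.8 = 1132 N·m.
For a solid shaft τ_max = 16T/(πd³), so d = (16T/(π τ_allow))^(1/3) = (16·1132/(π·8.63×10^7))^(1/3) = 0.04058 m.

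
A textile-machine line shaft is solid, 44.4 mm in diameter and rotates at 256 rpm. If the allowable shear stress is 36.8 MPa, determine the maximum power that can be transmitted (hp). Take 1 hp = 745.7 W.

22.7 hp

J = πd⁴/32 = π(0.0444)⁴/32 = 3.815×10^-7 m⁴.
T_max = τ_allow·J/r = 3.68×10^7 × 3.815×10^-7 / 0.0222 = 632.5 N·m.
ω = 2π·256/60 = 26.81 rad/s, so P_max = T_max·ω = 1.695×10^4 W.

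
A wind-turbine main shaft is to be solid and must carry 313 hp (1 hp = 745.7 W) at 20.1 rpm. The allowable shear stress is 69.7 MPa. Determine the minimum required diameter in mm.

201 mm

ω = 2π·20.1/60 = 2.105 rad/s, so T = P/ω = 313×745.7 / 2.105 = 110900 N·m.
For a solid shaft τ_max = 16T/(πd³), so d = (16T/(π τ_allow))^(1/3) = (16·110900/(π·6.97×10^7))^(1/3) = 0.2009 m.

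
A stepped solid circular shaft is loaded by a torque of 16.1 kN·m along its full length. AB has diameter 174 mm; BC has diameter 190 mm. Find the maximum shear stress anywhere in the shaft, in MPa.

Under the same torque, τ_max = 16T/(πd³) is largest where d is smallest — segment AB (d = 174 mm).
τ_max = 16·16100/(π·(0.174)³) = 1.556×10^7 Pa.

15.6 MPa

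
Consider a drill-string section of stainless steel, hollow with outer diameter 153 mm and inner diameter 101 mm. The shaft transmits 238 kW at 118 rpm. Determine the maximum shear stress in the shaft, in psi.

4900 psi

ω = 2π·118/60 = 12.36 rad/s, so T = P/ω = 238×10³ / 12.36 = 19260 N·m.
J = π(d_o⁴ − d_i⁴)/32 = π(0.153⁴ − 0.101⁴)/32 = 4.358×10^-5 m⁴.
τ_max = T·r/J = 19260 × 0.0765 / 4.358×10^-5 = 3.381×10^7 Pa.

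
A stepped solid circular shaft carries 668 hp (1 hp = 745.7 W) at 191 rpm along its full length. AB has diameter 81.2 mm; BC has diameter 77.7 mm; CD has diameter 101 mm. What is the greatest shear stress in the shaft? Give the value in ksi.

39.2 ksi

ω = 2π·191/60 = 20.00 rad/s, so T = P/ω = 668×745.7 / 20.00 = 24900 N·m.
Under the same torque, τ_max = 16T/(πd³) is largest where d is smallest — segment BC (d = 77.7 mm).
τ_max = 16·24900/(π·(0.0777)³) = 2.704×10^8 Pa.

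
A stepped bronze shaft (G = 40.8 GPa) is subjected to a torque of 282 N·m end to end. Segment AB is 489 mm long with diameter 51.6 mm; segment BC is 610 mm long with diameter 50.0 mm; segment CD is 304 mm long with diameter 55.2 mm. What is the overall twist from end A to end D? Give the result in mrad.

14.0 mrad

J_AB = π(0.0516)⁴/32 = 6.96×10^-7 m⁴; J_BC = π(0.0500)⁴/32 = 6.14×10^-7 m⁴; J_CD = π(0.0552)⁴/32 = 9.11×10^-7 m⁴.
θ = (T/G)·Σ L_i/J_i = (282.0/40.8×10⁹)·(0.489/6.96×10^-7 + 0.610/6.14×10^-7 + 0.304/9.11×10^-7) = 0.01403 rad.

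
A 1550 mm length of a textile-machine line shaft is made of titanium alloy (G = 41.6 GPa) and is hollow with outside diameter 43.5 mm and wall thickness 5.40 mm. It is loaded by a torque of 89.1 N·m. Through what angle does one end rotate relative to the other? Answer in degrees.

0.795°

J = π(d_o⁴ − d_i⁴)/32 = π(0.0435⁴ − 0.0327⁴)/32 = 2.393×10^-7 m⁴.
θ = T·L/(G·J) = 89.10 × 1.55 / (41.6×10⁹ × 2.393×10^-7) = 0.01387 rad.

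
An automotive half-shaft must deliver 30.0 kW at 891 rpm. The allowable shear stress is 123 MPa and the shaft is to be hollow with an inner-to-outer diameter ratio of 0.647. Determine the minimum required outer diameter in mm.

25.3 mm

ω = 2π·891/60 = 93.31 rad/s, so T = P/ω = 30.0×10³ / 93.31 = 321.5 N·m.
For a hollow shaft with d_i/d_o = 0.647: τ_max = 16T/(π d_o³ (1−k⁴)), so d_o = [16T/(π τ_allow (1−k⁴))]^(1/3) = [16·321.5/(π·1.23×10^8·0.8248)]^(1/3) = 0.02527 m.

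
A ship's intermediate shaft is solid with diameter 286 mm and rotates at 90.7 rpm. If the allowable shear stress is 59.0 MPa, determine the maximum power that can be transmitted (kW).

J = πd⁴/32 = π(0.286)⁴/32 = 6.568×10^-4 m⁴.
T_max = τ_allow·J/r = 5.90×10^7 × 6.568×10^-4 / 0.143 = 271000 N·m.
ω = 2π·90.7/60 = 9.498 rad/s, so P_max = T_max·ω = 2.574×10^6 W.

2570 kW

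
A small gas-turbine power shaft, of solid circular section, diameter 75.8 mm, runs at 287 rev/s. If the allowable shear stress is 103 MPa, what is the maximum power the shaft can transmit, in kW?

J = πd⁴/32 = π(0.0758)⁴/32 = 3.241×10^-6 m⁴.
T_max = τ_allow·J/r = 1.03×10^8 × 3.241×10^-6 / 0.0379 = 8808 N·m.
ω = 2π·287 = 1803 rad/s, so P_max = T_max·ω = 1.588×10^7 W.

15900 kW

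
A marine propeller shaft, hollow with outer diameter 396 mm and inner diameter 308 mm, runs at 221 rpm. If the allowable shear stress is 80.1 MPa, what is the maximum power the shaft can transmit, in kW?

J = π(d_o⁴ − d_i⁴)/32 = π(0.396⁴ − 0.308⁴)/32 = 1.531×10^-3 m⁴.
T_max = τ_allow·J/r = 8.01×10^7 × 1.531×10^-3 / 0.198 = 619300 N·m.
ω = 2π·221/60 = 23.14 rad/s, so P_max = T_max·ω = 1.433×10^7 W.

14300 kW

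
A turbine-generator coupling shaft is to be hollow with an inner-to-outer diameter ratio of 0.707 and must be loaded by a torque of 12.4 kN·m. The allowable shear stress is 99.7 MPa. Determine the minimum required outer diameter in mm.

For a hollow shaft with d_i/d_o = 0.707: τ_max = 16T/(π d_o³ (1−k⁴)), so d_o = [16T/(π τ_allow (1−k⁴))]^(1/3) = [16·12400/(π·9.97×10^7·0.7502)]^(1/3) = 0.09452 m.

94.5 mm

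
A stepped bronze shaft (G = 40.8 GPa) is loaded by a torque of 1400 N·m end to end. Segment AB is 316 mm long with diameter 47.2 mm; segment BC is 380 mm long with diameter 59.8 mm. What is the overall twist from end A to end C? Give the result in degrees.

J_AB = π(0.0472)⁴/32 = 4.87×10^-7 m⁴; J_BC = π(0.0598)⁴/32 = 1.26×10^-6 m⁴.
θ = (T/G)·Σ L_i/J_i = (1400/40.8×10⁹)·(0.316/4.87×10^-7 + 0.380/1.26×10^-6) = 0.03264 rad.

1.87°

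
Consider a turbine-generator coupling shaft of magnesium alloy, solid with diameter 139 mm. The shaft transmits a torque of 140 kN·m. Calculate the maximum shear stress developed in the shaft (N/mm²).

J = πd⁴/32 = π(0.139)⁴/32 = 3.665×10^-5 m⁴.
τ_max = T·r/J = 140000 × 0.0695 / 3.665×10^-5 = 2.655×10^8 Pa.

265 N/mm²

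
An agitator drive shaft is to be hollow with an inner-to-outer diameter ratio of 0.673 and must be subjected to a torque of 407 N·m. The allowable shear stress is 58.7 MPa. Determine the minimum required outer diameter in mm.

35.4 mm

For a hollow shaft with d_i/d_o = 0.673: τ_max = 16T/(π d_o³ (1−k⁴)), so d_o = [16T/(π τ_allow (1−k⁴))]^(1/3) = [16·407.0/(π·5.87×10^7·0.7949)]^(1/3) = 0.03542 m.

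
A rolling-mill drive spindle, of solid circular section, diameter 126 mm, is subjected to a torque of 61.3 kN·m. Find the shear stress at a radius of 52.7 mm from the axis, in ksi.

18.9 ksi

J = πd⁴/32 = π(0.126)⁴/32 = 2.474×10^-5 m⁴.
Shear stress varies linearly with radius: τ = T·r/J = 61300 × 0.0527 / 2.474×10^-5 = 1.306×10^8 Pa.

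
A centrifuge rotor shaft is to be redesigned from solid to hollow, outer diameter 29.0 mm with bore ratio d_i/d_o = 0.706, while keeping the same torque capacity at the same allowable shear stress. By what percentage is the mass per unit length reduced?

39.3 %

Equal τ_max and T ⇒ the solid shaft needs d_s³ = d_o³(1−k⁴), so d_s = 29.0·(1−0.706⁴)^(1/3) = 26.37 mm.
Area ratio A_h/A_s = d_o²(1−k²)/d_s² = (1−k²)/(1−k⁴)^(2/3) = 0.6068.
Mass saving = 1 − 0.6068 = 39.3 %.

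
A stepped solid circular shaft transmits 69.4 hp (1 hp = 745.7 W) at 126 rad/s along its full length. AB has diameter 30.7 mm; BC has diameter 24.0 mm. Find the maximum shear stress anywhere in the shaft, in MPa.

151 MPa

ω = 126 rad/s, so T = P/ω = 69.4×745.7 / 126.0 = 410.7 N·m.
Under the same torque, τ_max = 16T/(πd³) is largest where d is smallest — segment BC (d = 24.0 mm).
τ_max = 16·410.7/(π·(0.0240)³) = 1.513×10^8 Pa.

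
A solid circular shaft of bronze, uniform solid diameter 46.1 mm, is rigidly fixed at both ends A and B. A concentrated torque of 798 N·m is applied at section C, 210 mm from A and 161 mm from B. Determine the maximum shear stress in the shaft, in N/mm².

23.5 N/mm²

With uniform GJ and both ends fixed, compatibility θ_AC = θ_CB gives T_A·a = T_B·b, together with T_A + T_B = T₀.
T_A = T₀·b/(a+b) = 798.0·161/371.0 = 346.3 N·m; T_B = 451.7 N·m.
τ in each portion: τ_AC = 1.80×10^7 Pa, τ_CB = 2.35×10^7 Pa; maximum is in CB.
τ_max = T_CB·r/J = 451.7·0.0231/4.43×10^-7 = 2.348×10^7 Pa.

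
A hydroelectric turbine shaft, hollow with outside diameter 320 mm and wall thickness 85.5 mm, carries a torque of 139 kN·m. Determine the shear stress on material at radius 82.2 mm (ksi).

1.69 ksi

J = π(d_o⁴ − d_i⁴)/32 = π(0.320⁴ − 0.149⁴)/32 = 9.810×10^-4 m⁴.
Shear stress varies linearly with radius: τ = T·r/J = 139000 × 0.0822 / 9.810×10^-4 = 1.165×10^7 Pa.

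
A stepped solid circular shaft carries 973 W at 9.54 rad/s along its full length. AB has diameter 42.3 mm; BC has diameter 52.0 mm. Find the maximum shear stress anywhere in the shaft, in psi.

995 psi

ω = 9.54 rad/s, so T = P/ω = 973 / 9.540 = 102.0 N·m.
Under the same torque, τ_max = 16T/(πd³) is largest where d is smallest — segment AB (d = 42.3 mm).
τ_max = 16·102.0/(π·(0.0423)³) = 6.863×10^6 Pa.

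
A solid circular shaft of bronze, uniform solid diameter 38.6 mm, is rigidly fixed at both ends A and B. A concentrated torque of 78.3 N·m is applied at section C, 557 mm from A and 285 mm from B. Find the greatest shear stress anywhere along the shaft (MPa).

4.59 MPa

With uniform GJ and both ends fixed, compatibility θ_AC = θ_CB gives T_A·a = T_B·b, together with T_A + T_B = T₀.
T_A = T₀·b/(a+b) = 78.30·285/842.0 = 26.50 N·m; T_B = 51.80 N·m.
τ in each portion: τ_AC = 2.35×10^6 Pa, τ_CB = 4.59×10^6 Pa; maximum is in CB.
τ_max = T_CB·r/J = 51.80·0.0193/2.18×10^-7 = 4.587×10^6 Pa.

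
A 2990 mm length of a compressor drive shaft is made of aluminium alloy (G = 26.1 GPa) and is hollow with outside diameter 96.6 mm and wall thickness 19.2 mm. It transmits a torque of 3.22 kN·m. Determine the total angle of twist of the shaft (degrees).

2.85°

J = π(d_o⁴ − d_i⁴)/32 = π(0.0966⁴ − 0.0582⁴)/32 = 7.422×10^-6 m⁴.
θ = T·L/(G·J) = 3220 × 2.99 / (26.1×10⁹ × 7.422×10^-6) = 0.04970 rad.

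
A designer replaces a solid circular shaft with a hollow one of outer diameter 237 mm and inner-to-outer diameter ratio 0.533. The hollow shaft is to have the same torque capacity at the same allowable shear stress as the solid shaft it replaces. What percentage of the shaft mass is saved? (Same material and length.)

Equal τ_max and T ⇒ the solid shaft needs d_s³ = d_o³(1−k⁴), so d_s = 237·(1−0.533⁴)^(1/3) = 230.4 mm.
Area ratio A_h/A_s = d_o²(1−k²)/d_s² = (1−k²)/(1−k⁴)^(2/3) = 0.7572.
Mass saving = 1 − 0.7572 = 24.3 %.

24.3 %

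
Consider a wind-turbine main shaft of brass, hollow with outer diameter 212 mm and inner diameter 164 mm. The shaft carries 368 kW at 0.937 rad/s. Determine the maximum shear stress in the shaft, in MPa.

327 MPa

ω = 0.937 rad/s, so T = P/ω = 368×10³ / 0.9370 = 392700 N·m.
J = π(d_o⁴ − d_i⁴)/32 = π(0.212⁴ − 0.164⁴)/32 = 1.273×10^-4 m⁴.
τ_max = T·r/J = 392700 × 0.106 / 1.273×10^-4 = 3.271×10^8 Pa.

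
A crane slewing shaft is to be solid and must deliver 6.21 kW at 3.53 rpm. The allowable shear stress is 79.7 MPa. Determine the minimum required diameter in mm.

102 mm

ω = 2π·3.53/60 = 0.3697 rad/s, so T = P/ω = 6.21×10³ / 0.3697 = 16800 N·m.
For a solid shaft τ_max = 16T/(πd³), so d = (16T/(π τ_allow))^(1/3) = (16·16800/(π·7.97×10^7))^(1/3) = 0.1024 m.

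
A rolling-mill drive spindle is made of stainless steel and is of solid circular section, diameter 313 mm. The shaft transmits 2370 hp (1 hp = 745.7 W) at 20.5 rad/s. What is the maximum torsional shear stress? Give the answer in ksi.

2.08 ksi

ω = 20.5 rad/s, so T = P/ω = 2370×745.7 / 20.50 = 86210 N·m.
J = πd⁴/32 = π(0.313)⁴/32 = 9.423×10^-4 m⁴.
τ_max = T·r/J = 86210 × 0.157 / 9.423×10^-4 = 1.432×10^7 Pa.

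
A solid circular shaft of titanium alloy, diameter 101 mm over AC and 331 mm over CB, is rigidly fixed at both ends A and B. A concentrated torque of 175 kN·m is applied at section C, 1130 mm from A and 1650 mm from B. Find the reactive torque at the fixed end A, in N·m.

Compatibility: T_A·a/J_AC = T_B·b/J_CB with T_A + T_B = T₀.
J_AC = 1.02×10^-5 m⁴, J_CB = 1.18×10^-3 m⁴, so T_A = T₀·(J_AC/a)/((J_AC/a)+(J_CB/b)) = 2188 N·m, T_B = 172800 N·m.

2190 N·m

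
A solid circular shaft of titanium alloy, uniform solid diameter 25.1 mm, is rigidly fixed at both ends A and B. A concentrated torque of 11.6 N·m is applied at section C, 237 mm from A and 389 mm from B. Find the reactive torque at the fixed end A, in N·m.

With uniform GJ and both ends fixed, compatibility θ_AC = θ_CB gives T_A·a = T_B·b, together with T_A + T_B = T₀.
T_A = T₀·b/(a+b) = 11.60·389/626.0 = 7.208 N·m; T_B = 4.392 N·m.

7.21 N·m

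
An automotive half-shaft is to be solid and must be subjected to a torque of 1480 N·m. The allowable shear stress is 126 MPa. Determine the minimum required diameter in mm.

For a solid shaft τ_max = 16T/(πd³), so d = (16T/(π τ_allow))^(1/3) = (16·1480/(π·1.26×10^8))^(1/3) = 0.03911 m.

39.1 mm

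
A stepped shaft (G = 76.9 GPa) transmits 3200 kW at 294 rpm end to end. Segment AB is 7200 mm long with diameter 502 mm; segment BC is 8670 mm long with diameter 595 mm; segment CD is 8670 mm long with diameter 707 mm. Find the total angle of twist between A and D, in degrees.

0.171°

ω = 2π·294/60 = 30.79 rad/s, so T = P/ω = 3200×10³ / 30.79 = 103900 N·m.
J_AB = π(0.502)⁴/32 = 6.23×10^-3 m⁴; J_BC = π(0.595)⁴/32 = 0.0123 m⁴; J_CD = π(0.707)⁴/32 = 0.0245 m⁴.
θ = (T/G)·Σ L_i/J_i = (103900/76.9×10⁹)·(7.20/6.23×10^-3 + 8.67/0.0123 + 8.67/0.0245) = 2.991×10^-3 rad.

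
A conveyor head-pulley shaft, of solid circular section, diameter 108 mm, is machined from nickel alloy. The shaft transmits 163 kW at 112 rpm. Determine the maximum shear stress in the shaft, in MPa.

ω = 2π·112/60 = 11.73 rad/s, so T = P/ω = 163×10³ / 11.73 = 13900 N·m.
J = πd⁴/32 = π(0.108)⁴/32 = 1.336×10^-5 m⁴.
τ_max = T·r/J = 13900 × 0.0540 / 1.336×10^-5 = 5.619×10^7 Pa.

56.2 MPa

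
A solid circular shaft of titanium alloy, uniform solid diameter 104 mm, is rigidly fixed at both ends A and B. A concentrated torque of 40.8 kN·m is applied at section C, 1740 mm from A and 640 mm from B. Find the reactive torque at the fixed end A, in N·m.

11000 N·m

With uniform GJ and both ends fixed, compatibility θ_AC = θ_CB gives T_A·a = T_B·b, together with T_A + T_B = T₀.
T_A = T₀·b/(a+b) = 40800·640/2380 = 10970 N·m; T_B = 29830 N·m.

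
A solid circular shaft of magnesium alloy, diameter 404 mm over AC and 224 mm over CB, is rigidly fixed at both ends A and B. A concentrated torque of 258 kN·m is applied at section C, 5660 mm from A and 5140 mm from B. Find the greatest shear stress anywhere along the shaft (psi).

Compatibility: T_A·a/J_AC = T_B·b/J_CB with T_A + T_B = T₀.
J_AC = 2.62×10^-3 m⁴, J_CB = 2.47×10^-4 m⁴, so T_A = T₀·(J_AC/a)/((J_AC/a)+(J_CB/b)) = 233700 N·m, T_B = 24320 N·m.
τ in each portion: τ_AC = 1.80×10^7 Pa, τ_CB = 1.10×10^7 Pa; maximum is in AC.
τ_max = T_AC·r/J = 233700·0.202/2.62×10^-3 = 1.805×10^7 Pa.

2620 psi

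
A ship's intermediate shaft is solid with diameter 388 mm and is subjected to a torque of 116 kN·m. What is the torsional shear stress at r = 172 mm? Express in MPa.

J = πd⁴/32 = π(0.388)⁴/32 = 2.225×10^-3 m⁴.
Shear stress varies linearly with radius: τ = T·r/J = 116000 × 0.172 / 2.225×10^-3 = 8.967×10^6 Pa.

8.97 MPa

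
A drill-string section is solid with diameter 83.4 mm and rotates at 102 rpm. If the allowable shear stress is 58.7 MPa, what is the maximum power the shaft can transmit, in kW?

J = πd⁴/32 = π(0.0834)⁴/32 = 4.750×10^-6 m⁴.
T_max = τ_allow·J/r = 5.87×10^7 × 4.750×10^-6 / 0.0417 = 6686 N·m.
ω = 2π·102/60 = 10.68 rad/s, so P_max = T_max·ω = 7.142×10^4 W.

71.4 kW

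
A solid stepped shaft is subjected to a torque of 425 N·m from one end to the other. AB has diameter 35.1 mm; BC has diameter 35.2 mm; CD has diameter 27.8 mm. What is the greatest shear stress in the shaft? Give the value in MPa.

101 MPa

Under the same torque, τ_max = 16T/(πd³) is largest where d is smallest — segment CD (d = 27.8 mm).
τ_max = 16·425.0/(π·(0.0278)³) = 1.007×10^8 Pa.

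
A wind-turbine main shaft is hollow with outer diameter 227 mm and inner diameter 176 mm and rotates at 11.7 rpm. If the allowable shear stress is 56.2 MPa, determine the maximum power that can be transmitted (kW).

101 kW

J = π(d_o⁴ − d_i⁴)/32 = π(0.227⁴ − 0.176⁴)/32 = 1.665×10^-4 m⁴.
T_max = τ_allow·J/r = 5.62×10^7 × 1.665×10^-4 / 0.114 = 82430 N·m.
ω = 2π·11.7/60 = 1.225 rad/s, so P_max = T_max·ω = 1.010×10^5 W.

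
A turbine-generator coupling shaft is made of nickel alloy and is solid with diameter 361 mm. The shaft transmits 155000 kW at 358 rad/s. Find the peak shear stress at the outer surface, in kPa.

46900 kPa

ω = 358 rad/s, so T = P/ω = 155000×10³ / 358.0 = 433000 N·m.
J = πd⁴/32 = π(0.361)⁴/32 = 1.667×10^-3 m⁴.
τ_max = T·r/J = 433000 × 0.180 / 1.667×10^-3 = 4.687×10^7 Pa.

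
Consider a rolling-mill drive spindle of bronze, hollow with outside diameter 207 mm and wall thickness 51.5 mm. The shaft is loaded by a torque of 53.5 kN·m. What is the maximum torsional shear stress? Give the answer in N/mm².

J = π(d_o⁴ − d_i⁴)/32 = π(0.207⁴ − 0.104⁴)/32 = 1.688×10^-4 m⁴.
τ_max = T·r/J = 53500 × 0.103 / 1.688×10^-4 = 3.281×10^7 Pa.

32.8 N/mm²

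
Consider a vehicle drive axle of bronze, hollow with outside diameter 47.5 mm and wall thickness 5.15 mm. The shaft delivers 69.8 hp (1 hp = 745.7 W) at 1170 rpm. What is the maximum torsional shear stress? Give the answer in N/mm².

32.4 N/mm²

ω = 2π·1170/60 = 122.5 rad/s, so T = P/ω = 69.8×745.7 / 122.5 = 424.8 N·m.
J = π(d_o⁴ − d_i⁴)/32 = π(0.0475⁴ − 0.0372⁴)/32 = 3.118×10^-7 m⁴.
τ_max = T·r/J = 424.8 × 0.0238 / 3.118×10^-7 = 3.236×10^7 Pa.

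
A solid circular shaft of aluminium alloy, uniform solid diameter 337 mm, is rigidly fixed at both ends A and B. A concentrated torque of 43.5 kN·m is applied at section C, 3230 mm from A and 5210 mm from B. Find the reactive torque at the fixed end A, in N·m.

With uniform GJ and both ends fixed, compatibility θ_AC = θ_CB gives T_A·a = T_B·b, together with T_A + T_B = T₀.
T_A = T₀·b/(a+b) = 43500·5210/8440 = 26850 N·m; T_B = 16650 N·m.

26900 N·m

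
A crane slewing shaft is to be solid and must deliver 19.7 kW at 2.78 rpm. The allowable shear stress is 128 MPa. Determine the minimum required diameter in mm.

ω = 2π·2.78/60 = 0.2911 rad/s, so T = P/ω = 19.7×10³ / 0.2911 = 67670 N·m.
For a solid shaft τ_max = 16T/(πd³), so d = (16T/(π τ_allow))^(1/3) = (16·67670/(π·1.28×10^8))^(1/3) = 0.1391 m.

139 mm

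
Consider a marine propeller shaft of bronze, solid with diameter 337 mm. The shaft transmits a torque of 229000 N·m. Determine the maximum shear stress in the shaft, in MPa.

J = πd⁴/32 = π(0.337)⁴/32 = 1.266×10^-3 m⁴.
τ_max = T·r/J = 229000 × 0.169 / 1.266×10^-3 = 3.047×10^7 Pa.

30.5 MPa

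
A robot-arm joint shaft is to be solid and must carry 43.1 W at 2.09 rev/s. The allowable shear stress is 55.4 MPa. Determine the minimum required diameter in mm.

ω = 2π·2.09 = 13.13 rad/s, so T = P/ω = 43.1 / 13.13 = 3.282 N·m.
For a solid shaft τ_max = 16T/(πd³), so d = (16T/(π τ_allow))^(1/3) = (16·3.282/(π·5.54×10^7))^(1/3) = 0.006707 m.

6.71 mm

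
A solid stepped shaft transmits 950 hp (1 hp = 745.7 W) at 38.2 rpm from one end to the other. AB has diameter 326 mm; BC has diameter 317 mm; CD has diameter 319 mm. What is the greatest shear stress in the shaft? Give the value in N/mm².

28.3 N/mm²

ω = 2π·38.2/60 = 4.000 rad/s, so T = P/ω = 950×745.7 / 4.000 = 177100 N·m.
Under the same torque, τ_max = 16T/(πd³) is largest where d is smallest — segment BC (d = 317 mm).
τ_max = 16·177100/(π·(0.317)³) = 2.831×10^7 Pa.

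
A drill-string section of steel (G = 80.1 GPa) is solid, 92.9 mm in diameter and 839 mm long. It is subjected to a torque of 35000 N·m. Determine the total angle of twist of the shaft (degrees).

2.87°

J = πd⁴/32 = π(0.0929)⁴/32 = 7.312×10^-6 m⁴.
θ = T·L/(G·J) = 35000 × 0.839 / (80.1×10⁹ × 7.312×10^-6) = 0.05013 rad.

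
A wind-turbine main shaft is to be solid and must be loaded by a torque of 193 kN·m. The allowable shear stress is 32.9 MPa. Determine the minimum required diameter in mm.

For a solid shaft τ_max = 16T/(πd³), so d = (16T/(π τ_allow))^(1/3) = (16·193000/(π·3.29×10^7))^(1/3) = 0.3103 m.

310 mm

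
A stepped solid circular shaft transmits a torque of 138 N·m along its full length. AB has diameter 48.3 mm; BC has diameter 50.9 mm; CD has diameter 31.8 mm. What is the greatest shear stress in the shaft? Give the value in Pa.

Under the same torque, τ_max = 16T/(πd³) is largest where d is smallest — segment CD (d = 31.8 mm).
τ_max = 16·138.0/(π·(0.0318)³) = 2.186×10^7 Pa.

2.19e7 Pa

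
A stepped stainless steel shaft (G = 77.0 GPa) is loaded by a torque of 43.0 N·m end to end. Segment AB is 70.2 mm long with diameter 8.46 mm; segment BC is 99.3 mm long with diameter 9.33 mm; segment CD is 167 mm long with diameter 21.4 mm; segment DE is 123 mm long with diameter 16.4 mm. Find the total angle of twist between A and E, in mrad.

167 mrad

J_AB = π(0.00846)⁴/32 = 5.03×10^-10 m⁴; J_BC = π(0.00933)⁴/32 = 7.44×10^-10 m⁴; J_CD = π(0.0214)⁴/32 = 2.06×10^-8 m⁴; J_DE = π(0.0164)⁴/32 = 7.10×10^-9 m⁴.
θ = (T/G)·Σ L_i/J_i = (43.00/77.0×10⁹)·(0.0702/5.03×10^-10 + 0.0993/7.44×10^-10 + 0.167/2.06×10^-8 + 0.123/7.10×10^-9) = 0.1667 rad.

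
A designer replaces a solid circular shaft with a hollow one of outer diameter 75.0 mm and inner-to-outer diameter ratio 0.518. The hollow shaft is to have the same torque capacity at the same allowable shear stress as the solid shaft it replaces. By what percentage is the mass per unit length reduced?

23.1 %

Equal τ_max and T ⇒ the solid shaft needs d_s³ = d_o³(1−k⁴), so d_s = 75.0·(1−0.518⁴)^(1/3) = 73.16 mm.
Area ratio A_h/A_s = d_o²(1−k²)/d_s² = (1−k²)/(1−k⁴)^(2/3) = 0.7690.
Mass saving = 1 − 0.7690 = 23.1 %.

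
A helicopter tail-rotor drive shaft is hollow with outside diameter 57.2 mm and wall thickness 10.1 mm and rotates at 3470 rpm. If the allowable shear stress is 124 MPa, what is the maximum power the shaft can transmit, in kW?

J = π(d_o⁴ − d_i⁴)/32 = π(0.0572⁴ − 0.0370⁴)/32 = 8.670×10^-7 m⁴.
T_max = τ_allow·J/r = 1.24×10^8 × 8.670×10^-7 / 0.0286 = 3759 N·m.
ω = 2π·3470/60 = 363.4 rad/s, so P_max = T_max·ω = 1.366×10^6 W.

1370 kW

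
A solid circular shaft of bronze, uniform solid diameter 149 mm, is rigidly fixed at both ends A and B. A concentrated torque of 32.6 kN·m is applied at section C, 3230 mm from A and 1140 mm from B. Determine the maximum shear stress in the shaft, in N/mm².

37.1 N/mm²

With uniform GJ and both ends fixed, compatibility θ_AC = θ_CB gives T_A·a = T_B·b, together with T_A + T_B = T₀.
T_A = T₀·b/(a+b) = 32600·1140/4370 = 8504 N·m; T_B = 24100 N·m.
τ in each portion: τ_AC = 1.31×10^7 Pa, τ_CB = 3.71×10^7 Pa; maximum is in CB.
τ_max = T_CB·r/J = 24100·0.0745/4.84×10^-5 = 3.710×10^7 Pa.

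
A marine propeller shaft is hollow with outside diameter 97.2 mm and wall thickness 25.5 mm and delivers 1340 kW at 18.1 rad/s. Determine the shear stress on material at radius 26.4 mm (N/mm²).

ω = 18.1 rad/s, so T = P/ω = 1340×10³ / 18.10 = 74030 N·m.
J = π(d_o⁴ − d_i⁴)/32 = π(0.0972⁴ − 0.0462⁴)/32 = 8.316×10^-6 m⁴.
Shear stress varies linearly with radius: τ = T·r/J = 74030 × 0.0264 / 8.316×10^-6 = 2.350×10^8 Pa.

235 N/mm²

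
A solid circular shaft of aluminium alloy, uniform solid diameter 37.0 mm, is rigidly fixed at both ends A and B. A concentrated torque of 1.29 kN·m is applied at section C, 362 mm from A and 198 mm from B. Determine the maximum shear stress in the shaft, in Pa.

With uniform GJ and both ends fixed, compatibility θ_AC = θ_CB gives T_A·a = T_B·b, together with T_A + T_B = T₀.
T_A = T₀·b/(a+b) = 1290·198/560.0 = 456.1 N·m; T_B = 833.9 N·m.
τ in each portion: τ_AC = 4.59×10^7 Pa, τ_CB = 8.38×10^7 Pa; maximum is in CB.
τ_max = T_CB·r/J = 833.9·0.0185/1.84×10^-7 = 8.384×10^7 Pa.

8.38e7 Pa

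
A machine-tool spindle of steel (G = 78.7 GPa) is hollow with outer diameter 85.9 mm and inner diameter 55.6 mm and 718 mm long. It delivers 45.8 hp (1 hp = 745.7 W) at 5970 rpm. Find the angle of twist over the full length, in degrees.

0.00648°

ω = 2π·5970/60 = 625.2 rad/s, so T = P/ω = 45.8×745.7 / 625.2 = 54.63 N·m.
J = π(d_o⁴ − d_i⁴)/32 = π(0.0859⁴ − 0.0556⁴)/32 = 4.407×10^-6 m⁴.
θ = T·L/(G·J) = 54.63 × 0.718 / (78.7×10⁹ × 4.407×10^-6) = 1.131×10^-4 rad.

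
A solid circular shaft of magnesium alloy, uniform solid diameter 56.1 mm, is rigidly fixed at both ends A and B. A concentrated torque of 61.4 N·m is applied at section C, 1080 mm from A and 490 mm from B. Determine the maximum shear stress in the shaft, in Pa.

1.22e6 Pa

With uniform GJ and both ends fixed, compatibility θ_AC = θ_CB gives T_A·a = T_B·b, together with T_A + T_B = T₀.
T_A = T₀·b/(a+b) = 61.40·490/1570 = 19.16 N·m; T_B = 42.24 N·m.
τ in each portion: τ_AC = 5.53×10^5 Pa, τ_CB = 1.22×10^6 Pa; maximum is in CB.
τ_max = T_CB·r/J = 42.24·0.0281/9.72×10^-7 = 1.218×10^6 Pa.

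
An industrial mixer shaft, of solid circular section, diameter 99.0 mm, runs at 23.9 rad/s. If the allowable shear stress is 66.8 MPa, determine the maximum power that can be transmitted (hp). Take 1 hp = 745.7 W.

J = πd⁴/32 = π(0.0990)⁴/32 = 9.431×10^-6 m⁴.
T_max = τ_allow·J/r = 6.68×10^7 × 9.431×10^-6 / 0.0495 = 12730 N·m.
ω = 23.9 rad/s, so P_max = T_max·ω = 3.042×10^5 W.

408 hp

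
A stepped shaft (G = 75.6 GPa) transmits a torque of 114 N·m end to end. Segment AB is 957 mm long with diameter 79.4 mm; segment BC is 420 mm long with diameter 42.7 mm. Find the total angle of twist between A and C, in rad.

0.00231 rad

J_AB = π(0.0794)⁴/32 = 3.90×10^-6 m⁴; J_BC = π(0.0427)⁴/32 = 3.26×10^-7 m⁴.
θ = (T/G)·Σ L_i/J_i = (114.0/75.6×10⁹)·(0.957/3.90×10^-6 + 0.420/3.26×10^-7) = 2.310×10^-3 rad.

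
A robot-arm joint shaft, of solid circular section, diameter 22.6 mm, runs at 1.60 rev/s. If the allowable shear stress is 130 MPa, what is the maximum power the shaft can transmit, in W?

J = πd⁴/32 = π(0.0226)⁴/32 = 2.561×10^-8 m⁴.
T_max = τ_allow·J/r = 1.30×10^8 × 2.561×10^-8 / 0.0113 = 294.6 N·m.
ω = 2π·1.60 = 10.05 rad/s, so P_max = T_max·ω = 2962 W.

2960 W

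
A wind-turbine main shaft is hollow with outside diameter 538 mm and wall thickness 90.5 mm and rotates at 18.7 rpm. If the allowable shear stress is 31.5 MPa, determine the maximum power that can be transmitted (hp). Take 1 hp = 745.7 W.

2040 hp

J = π(d_o⁴ − d_i⁴)/32 = π(0.538⁴ − 0.357⁴)/32 = 6.630×10^-3 m⁴.
T_max = τ_allow·J/r = 3.15×10^7 × 6.630×10^-3 / 0.269 = 776400 N·m.
ω = 2π·18.7/60 = 1.958 rad/s, so P_max = T_max·ω = 1.520×10^6 W.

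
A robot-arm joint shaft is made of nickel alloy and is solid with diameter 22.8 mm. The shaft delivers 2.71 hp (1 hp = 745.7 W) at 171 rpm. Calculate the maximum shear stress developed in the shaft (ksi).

ω = 2π·171/60 = 17.91 rad/s, so T = P/ω = 2.71×745.7 / 17.91 = 112.9 N·m.
J = πd⁴/32 = π(0.0228)⁴/32 = 2.653×10^-8 m⁴.
τ_max = T·r/J = 112.9 × 0.0114 / 2.653×10^-8 = 4.849×10^7 Pa.

7.03 ksi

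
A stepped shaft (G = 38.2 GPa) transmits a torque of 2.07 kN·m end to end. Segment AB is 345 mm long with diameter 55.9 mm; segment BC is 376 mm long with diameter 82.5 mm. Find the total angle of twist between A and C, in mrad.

J_AB = π(0.0559)⁴/32 = 9.59×10^-7 m⁴; J_BC = π(0.0825)⁴/32 = 4.55×10^-6 m⁴.
θ = (T/G)·Σ L_i/J_i = (2070/38.2×10⁹)·(0.345/9.59×10^-7 + 0.376/4.55×10^-6) = 0.02398 rad.

24.0 mrad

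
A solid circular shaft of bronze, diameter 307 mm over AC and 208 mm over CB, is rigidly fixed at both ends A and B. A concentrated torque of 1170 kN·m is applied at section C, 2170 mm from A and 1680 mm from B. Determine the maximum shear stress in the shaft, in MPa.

Compatibility: T_A·a/J_AC = T_B·b/J_CB with T_A + T_B = T₀.
J_AC = 8.72×10^-4 m⁴, J_CB = 1.84×10^-4 m⁴, so T_A = T₀·(J_AC/a)/((J_AC/a)+(J_CB/b)) = 919700 N·m, T_B = 250300 N·m.
τ in each portion: τ_AC = 1.62×10^8 Pa, τ_CB = 1.42×10^8 Pa; maximum is in AC.
τ_max = T_AC·r/J = 919700·0.153/8.72×10^-4 = 1.619×10^8 Pa.

162 MPa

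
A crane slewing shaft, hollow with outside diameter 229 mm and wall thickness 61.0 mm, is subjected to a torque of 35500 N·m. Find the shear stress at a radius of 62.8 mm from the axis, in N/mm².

J = π(d_o⁴ − d_i⁴)/32 = π(0.229⁴ − 0.107⁴)/32 = 2.571×10^-4 m⁴.
Shear stress varies linearly with radius: τ = T·r/J = 35500 × 0.0628 / 2.571×10^-4 = 8.671×10^6 Pa.

8.67 N/mm²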